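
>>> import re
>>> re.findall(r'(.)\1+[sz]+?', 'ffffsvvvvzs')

The backreference `\1` re-matches whatever the first group consumed, character for character.
`findall` collects group 1 from each match (2 total).

['f', 'v']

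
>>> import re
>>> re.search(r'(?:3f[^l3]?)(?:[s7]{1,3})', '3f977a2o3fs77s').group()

'3f977'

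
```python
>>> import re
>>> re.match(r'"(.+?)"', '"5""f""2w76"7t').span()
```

A non-greedy quantifier consumes as few characters as it can — just enough that the remainder of the pattern still matches from where it stops; whatever follows it matches normally.
With `match`, the pattern is implicitly anchored at the beginning.
The match spans [0:3] → '"5"'.
Captured: group 1 = '5'.

(0, 3)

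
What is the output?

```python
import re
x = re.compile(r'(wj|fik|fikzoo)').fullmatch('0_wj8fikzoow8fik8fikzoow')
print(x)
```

None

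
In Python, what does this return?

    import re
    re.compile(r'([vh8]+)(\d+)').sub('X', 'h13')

'X'

This matches one or more of one of [vh8] (captured); then one or more of a digit (captured).
Matches: at [0:3] → 'h13'.
Each match is replaced by 'X'.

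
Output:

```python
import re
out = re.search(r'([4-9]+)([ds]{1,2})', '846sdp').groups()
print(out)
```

The pattern matches one or more of a character in [4-9] (captured); then 1 to 2 of one of [ds] (captured).
`search` walks the string left to right and returns the first match it finds.
The match spans [0:5] → '846sd'.
Captured: group 1 = '846', group 2 = 'sd'.

('846', 'sd')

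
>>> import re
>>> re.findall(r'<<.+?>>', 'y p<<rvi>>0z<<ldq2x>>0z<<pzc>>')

['<<rvi>>', '<<ldq2x>>', '<<pzc>>']

Lazy quantifiers expand one character at a time until the remainder of the pattern can match.
No capturing groups, so `findall` returns the 3 full match strings.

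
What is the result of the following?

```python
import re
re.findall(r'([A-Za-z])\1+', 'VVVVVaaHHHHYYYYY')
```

`\1` is not a pattern — it's the concrete string captured by group 1, re-applied verbatim.
Because there's exactly one group, `findall` drops the full match and keeps group 1 from each hit.

['V', 'a', 'H', 'Y']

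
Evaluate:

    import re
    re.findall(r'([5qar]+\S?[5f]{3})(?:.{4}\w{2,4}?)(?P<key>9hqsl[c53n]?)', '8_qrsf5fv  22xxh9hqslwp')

2 groups means the one result is a tuple of 2 captured strings — 1 here.

[('qrsf5f', '9hqsl')]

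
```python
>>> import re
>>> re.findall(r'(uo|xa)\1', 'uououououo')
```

`\1` is not a pattern — it's the concrete string captured by group 1, re-applied verbatim.
Scanning left to right: at [0:4] match 'uouo', group 1 = 'uo'; at [4:8] match 'uouo', group 1 = 'uo'.
`findall` collects group 1 from each match (2 total).

['uo', 'uo']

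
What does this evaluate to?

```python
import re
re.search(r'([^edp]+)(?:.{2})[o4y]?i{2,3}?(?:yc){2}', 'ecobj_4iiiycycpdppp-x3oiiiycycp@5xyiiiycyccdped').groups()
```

This matches one or more of any character except [edp] (captured); then exactly 2 of any character (non-capturing group); then optionally one of [o4y], then 2 to 3 of a literal 'i' (lazy), then the literal 'yc' repeated 2 times.
Unlike `match`, `search` isn't anchored — it looks for the pattern anywhere in the string.
The match spans [1:14] → 'cobj_4iiiycyc'.
Captured: group 1 = 'cobj_'.

('cobj_',)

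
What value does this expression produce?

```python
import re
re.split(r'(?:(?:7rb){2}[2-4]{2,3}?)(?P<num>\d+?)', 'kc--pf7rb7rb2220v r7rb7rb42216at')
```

['kc--pf', '2', '0v r', '2', '16at']

The pattern matches the literal '7rb' repeated 2 times, then 2 to 3 of a character in [2-4] (lazy) (non-capturing group); then one or more of a digit (lazy) (captured as 'num').
A non-greedy quantifier consumes as few characters as it can — just enough that the remainder of the pattern still matches from where it stops; whatever follows it matches normally.
Matches to split on: at [6:15] → '7rb7rb222'; at [19:28] → '7rb7rb422'.
`re.split` interleaves the captured-group text with the surrounding fragments.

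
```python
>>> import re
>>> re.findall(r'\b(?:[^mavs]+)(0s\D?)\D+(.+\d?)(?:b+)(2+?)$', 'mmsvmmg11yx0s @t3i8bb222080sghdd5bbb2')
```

[('0sg', '5bb', '2')]

The pattern matches a word boundary (`\b`, zero-width); then one or more of any character except [mavs] (non-capturing group); then the literal '0s', then optionally a non-digit (captured); then one or more of a non-digit; then one or more of any character, then optionally a digit (captured); then one or more of a literal 'b' (non-capturing group); then one or more of a literal '2' (lazy) (captured); then anchored at the end.
Matches: at [13:37] match ' @t3i8bb222080sghdd5bbb2', groups = ('0sg', '5bb', '2').
Multiple groups make `findall` return tuples — one 3-tuple for the one match.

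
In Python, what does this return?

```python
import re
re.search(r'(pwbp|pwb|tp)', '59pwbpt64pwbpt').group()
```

'pwbp'

The regex engine tests alternatives in the order written; an earlier branch that matches wins even if a later one would match more.
The match spans [2:6] → 'pwbp'.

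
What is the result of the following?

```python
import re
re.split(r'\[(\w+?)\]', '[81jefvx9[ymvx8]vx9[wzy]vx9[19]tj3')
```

['[81jefvx9', 'ymvx8', 'vx9', 'wzy', 'vx9', '19', 'tj3']

Matches to split on: at [9:16] → '[ymvx8]'; at [19:24] → '[wzy]'; at [27:31] → '[19]'.
Because the pattern has a capturing group, `split` also inserts each captured text between the pieces.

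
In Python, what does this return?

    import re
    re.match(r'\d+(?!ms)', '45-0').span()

With `match`, the pattern is implicitly anchored at the beginning.
The match spans [0:2] → '45'.

(0, 2)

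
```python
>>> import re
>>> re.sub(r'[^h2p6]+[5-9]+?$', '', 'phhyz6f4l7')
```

'phhyz6'

The pattern matches one or more of any character except [h2p6]; then one or more of a character in [5-9] (lazy); then anchored at the end.
Matches: at [6:10] → 'f4l7'.
Every occurrence is swapped for ''.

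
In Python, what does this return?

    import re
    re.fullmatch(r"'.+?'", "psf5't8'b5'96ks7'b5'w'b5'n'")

None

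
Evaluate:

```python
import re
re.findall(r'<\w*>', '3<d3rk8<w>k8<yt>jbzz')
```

With no groups in the pattern, `findall` gives back each whole match — 2 here.

['<w>', '<yt>']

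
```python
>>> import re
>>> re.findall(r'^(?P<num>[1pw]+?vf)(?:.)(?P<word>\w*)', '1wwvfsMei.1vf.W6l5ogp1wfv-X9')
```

This matches anchored at the start of the string; then one or more of one of [1pw] (lazy), then the literal 'vf' (captured as 'num'); then any character (non-capturing group); then zero or more of a word character (captured as 'word').
Scanning left to right: at [0:9] match '1wwvfsMei', groups = ('1wwvf', 'Mei').
2 groups means the one result is a tuple of 2 captured strings — 1 here.

[('1wwvf', 'Mei')]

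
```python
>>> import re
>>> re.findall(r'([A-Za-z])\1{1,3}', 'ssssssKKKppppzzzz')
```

['s', 's', 'K', 'p', 'z']

The backreference `\1` re-matches whatever the first group consumed, character for character.
Scanning left to right: at [0:4] match 'ssss', group 1 = 's'; at [4:6] match 'ss', group 1 = 's'; at [6:9] match 'KKK', group 1 = 'K'; at [9:13] match 'pppp', group 1 = 'p'; at [13:17] match 'zzzz', group 1 = 'z'.
`findall` collects group 1 from each match (5 total).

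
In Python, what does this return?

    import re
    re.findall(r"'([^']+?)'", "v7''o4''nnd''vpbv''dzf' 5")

['o4', 'nnd', 'vpbv', 'dzf']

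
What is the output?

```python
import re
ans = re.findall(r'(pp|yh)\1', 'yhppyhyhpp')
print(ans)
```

['yh']

`\1` is not a pattern — it's the concrete string captured by group 1, re-applied verbatim.
Walking the string: at [4:8] match 'yhyh', group 1 = 'yh'.
`findall` collects group 1 from the one match (1 total).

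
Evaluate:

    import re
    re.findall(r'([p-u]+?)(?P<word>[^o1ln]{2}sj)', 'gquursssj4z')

[('quur', 'sssj')]

This matches one or more of a character in [p-u] (lazy) (captured); then exactly 2 of any character except [o1ln], then the literal 'sj' (captured as 'word').
Scanning left to right: at [1:9] match 'quursssj', groups = ('quur', 'sssj').
Multiple groups make `findall` return tuples — one 2-tuple for the one match.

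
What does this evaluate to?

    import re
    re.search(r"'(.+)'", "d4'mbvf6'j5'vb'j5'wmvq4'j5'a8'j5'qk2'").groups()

("mbvf6'j5'vb'j5'wmvq4'j5'a8'j5'qk2",)

Unlike `match`, `search` isn't anchored — it looks for the pattern anywhere in the string.
The match spans [2:37] → "'mbvf6'j5'vb'j5'wmvq4'j5'a8'j5'qk2'".
Captured: group 1 = "mbvf6'j5'vb'j5'wmvq4'j5'a8'j5'qk2".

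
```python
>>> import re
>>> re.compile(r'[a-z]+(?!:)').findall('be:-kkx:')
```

The negative lookahead/lookbehind blocks any match where the forbidden context is present.
With no groups in the pattern, `findall` gives back each whole match — 2 here.

['b', 'kk']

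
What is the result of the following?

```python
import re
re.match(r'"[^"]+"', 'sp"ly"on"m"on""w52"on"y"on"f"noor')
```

`re.match` won't scan ahead — the pattern has to work from the very first character.
Here the string doesn't start with a match, so the call returns None.

None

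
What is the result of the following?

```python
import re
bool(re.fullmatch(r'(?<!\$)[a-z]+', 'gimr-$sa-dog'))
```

False

A negative assertion filters positions out without eating any characters.
`re.fullmatch` requires the pattern to consume the entire string.
Here the string isn't matched end-to-end, so the call returns None, and `bool(None)` is False.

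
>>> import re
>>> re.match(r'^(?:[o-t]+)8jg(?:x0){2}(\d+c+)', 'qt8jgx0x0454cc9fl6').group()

'qt8jgx0x0454cc'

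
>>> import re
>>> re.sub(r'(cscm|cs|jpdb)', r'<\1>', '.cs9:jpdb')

'.<cs>9:<jpdb>'

Matches: at [1:3] → 'cs'; at [5:9] → 'jpdb'.
Each match is replaced using the text its own group 1 captured.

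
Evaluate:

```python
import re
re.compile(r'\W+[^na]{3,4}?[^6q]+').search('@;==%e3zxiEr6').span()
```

This matches one or more of a non-word character; then 3 to 4 of any character except [na] (lazy), then one or more of any character except [6q].
The match spans [0:12] → '@;==%e3zxiEr'.

(0, 12)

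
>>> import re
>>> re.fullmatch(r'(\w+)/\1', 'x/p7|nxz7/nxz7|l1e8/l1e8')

The backreference `\1` re-matches whatever the first group consumed, character for character.
`re.fullmatch` is like wrapping the pattern in `^…$` (in single-line mode).
Here the string isn't matched end-to-end, so the call returns None.

None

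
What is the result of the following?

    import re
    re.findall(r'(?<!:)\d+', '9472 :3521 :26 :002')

['9472', '521', '6', '02']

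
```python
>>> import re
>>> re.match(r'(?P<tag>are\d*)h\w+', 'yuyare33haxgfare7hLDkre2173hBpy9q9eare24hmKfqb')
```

`re.match` won't scan ahead — the pattern has to work from the very first character.
Here the string doesn't start with a match, so the call returns None.

None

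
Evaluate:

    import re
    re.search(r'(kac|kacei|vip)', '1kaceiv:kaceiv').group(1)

'kac'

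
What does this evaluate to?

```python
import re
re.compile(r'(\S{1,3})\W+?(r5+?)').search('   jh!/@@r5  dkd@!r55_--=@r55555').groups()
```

('jh!', 'r5')

The pattern matches 1 to 3 of a non-whitespace character (captured); then one or more of a non-word character (lazy); then a literal 'r', then one or more of the literal '5' (lazy) (captured).
`search` walks the string left to right and returns the first match it finds.
The match spans [3:11] → 'jh!/@@r5'.
Captured: group 1 = 'jh!', group 2 = 'r5'.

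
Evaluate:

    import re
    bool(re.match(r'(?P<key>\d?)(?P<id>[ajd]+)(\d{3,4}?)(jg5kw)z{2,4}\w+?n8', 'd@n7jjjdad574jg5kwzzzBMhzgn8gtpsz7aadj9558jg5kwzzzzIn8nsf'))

False

This matches optionally a digit (captured as 'key'); then one or more of one of [ajd] (captured as 'id'); then 3 to 4 of a digit (lazy) (captured); then the literal 'jg5', then the literal 'kw' (captured); then 2 to 4 of a literal 'z', then one or more of a word character (lazy), then the literal 'n8'.
With `match`, the pattern is implicitly anchored at the beginning.
Here position 0 doesn't satisfy it, so the call returns None, and `bool(None)` is False.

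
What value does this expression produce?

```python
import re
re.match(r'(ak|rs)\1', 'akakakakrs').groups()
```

('ak',)

After group 1 captures some text, `\1` only succeeds where that same text appears again.
`re.match` only tries the pattern at the start of the string.
The match spans [0:4] → 'akak'.
Captured: group 1 = 'ak'.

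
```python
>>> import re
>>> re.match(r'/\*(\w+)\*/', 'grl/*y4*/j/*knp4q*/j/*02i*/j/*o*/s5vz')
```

`match` is anchored at position 0; if the pattern doesn't fit there, it returns None.
Here position 0 doesn't satisfy it, so the call returns None.

None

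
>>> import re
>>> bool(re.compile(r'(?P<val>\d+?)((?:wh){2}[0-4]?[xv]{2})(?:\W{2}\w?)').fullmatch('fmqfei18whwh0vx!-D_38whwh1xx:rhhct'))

`re.fullmatch` is like wrapping the pattern in `^…$` (in single-line mode).
Here the pattern can't cover the whole string, so the call returns None, and `bool(None)` is False.

False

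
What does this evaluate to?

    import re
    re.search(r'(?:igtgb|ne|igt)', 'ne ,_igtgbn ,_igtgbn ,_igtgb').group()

'ne'

`search` walks the string left to right and returns the first match it finds.
The match spans [0:2] → 'ne'.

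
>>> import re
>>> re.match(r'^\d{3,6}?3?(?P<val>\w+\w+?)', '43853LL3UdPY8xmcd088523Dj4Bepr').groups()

('53LL3UdPY8xmcd088523Dj4Bepr',)

The match spans [0:30] → '43853LL3UdPY8xmcd088523Dj4Bepr'.
Captured: group 1 = '53LL3UdPY8xmcd088523Dj4Bepr'.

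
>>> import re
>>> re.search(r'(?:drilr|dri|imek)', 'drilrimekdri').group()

'drilr'

`|` is ordered: at each position the engine commits to the first alternative that works.
The match spans [0:5] → 'drilr'.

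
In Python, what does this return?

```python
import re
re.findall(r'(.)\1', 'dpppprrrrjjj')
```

['p', 'p', 'r', 'r', 'j']

The backreference `\1` re-matches whatever the first group consumed, character for character.
One capturing group, so `findall` returns just the captured substring from each match — 5 in all.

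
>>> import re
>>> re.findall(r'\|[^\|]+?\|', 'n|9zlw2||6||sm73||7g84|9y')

['|9zlw2|', '|6|', '|sm73|', '|7g84|']

No capturing groups, so `findall` returns the 4 full match strings.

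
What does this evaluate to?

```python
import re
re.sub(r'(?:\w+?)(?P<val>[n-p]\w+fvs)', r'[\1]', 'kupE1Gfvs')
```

This matches one or more of a word character (lazy) (non-capturing group); then a character in [n-p], then one or more of a word character, then the literal 'fvs' (captured as 'val').
Matches: at [0:9] → 'kupE1Gfvs'.
The replacement refers to a captured group, so each match is rewritten using its own captured text.

'[pE1Gfvs]'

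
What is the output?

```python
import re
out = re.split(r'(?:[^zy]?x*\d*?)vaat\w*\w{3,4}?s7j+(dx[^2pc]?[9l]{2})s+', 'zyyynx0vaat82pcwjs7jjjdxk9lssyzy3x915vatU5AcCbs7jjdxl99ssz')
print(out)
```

`re.split` interleaves the captured-group text with the surrounding fragments.

['zyyy', 'dxl99', 'z']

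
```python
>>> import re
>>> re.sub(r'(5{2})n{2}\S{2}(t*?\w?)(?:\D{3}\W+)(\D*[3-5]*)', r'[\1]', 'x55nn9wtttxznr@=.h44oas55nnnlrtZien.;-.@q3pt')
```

The pattern matches exactly 2 of a literal '5' (captured); then exactly 2 of a literal 'n', then exactly 2 of a non-whitespace character; then zero or more of the literal 't' (lazy), then optionally a word character (captured); then exactly 3 of a non-digit, then one or more of a non-word character (non-capturing group); then zero or more of a non-digit, then zero or more of a character in [3-5] (captured).
`\1` in the replacement pulls in group 1's text for each match.

'x[55]oas55nnnlrtZien.;-.@q3pt'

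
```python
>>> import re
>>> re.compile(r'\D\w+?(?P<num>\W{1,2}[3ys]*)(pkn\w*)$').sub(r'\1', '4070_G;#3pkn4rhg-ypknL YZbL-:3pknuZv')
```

'4070_G;#3pkn4rhg-ypknL-:3'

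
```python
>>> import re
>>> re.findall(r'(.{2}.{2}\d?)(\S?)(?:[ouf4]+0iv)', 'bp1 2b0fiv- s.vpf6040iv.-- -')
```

[('.vpf6', '0')]

This matches exactly 2 of any character, then exactly 2 of any character, then optionally a digit (captured); then optionally a non-whitespace character (captured); then one or more of one of [ouf4], then the literal '0iv' (non-capturing group).
Scanning left to right: at [13:23] match '.vpf6040iv', groups = ('.vpf6', '0').
2 groups means the one result is a tuple of 2 captured strings — 1 here.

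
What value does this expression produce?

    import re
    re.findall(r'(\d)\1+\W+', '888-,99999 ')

The backreference `\1` re-matches whatever the first group consumed, character for character.
Matches: at [0:5] match '888-,', group 1 = '8'; at [5:11] match '99999 ', group 1 = '9'.
`findall` collects group 1 from each match (2 total).

['8', '9']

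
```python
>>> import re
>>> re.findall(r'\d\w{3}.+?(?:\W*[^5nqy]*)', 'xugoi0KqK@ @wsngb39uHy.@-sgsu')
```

['0KqK@ @ws', '39uHy.@-sgsu']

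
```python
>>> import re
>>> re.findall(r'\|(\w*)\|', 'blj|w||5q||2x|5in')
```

['w', '5q', '2x']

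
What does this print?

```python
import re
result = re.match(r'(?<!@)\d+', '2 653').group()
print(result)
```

2

A negative assertion filters positions out without eating any characters.
`match` is anchored at position 0; if the pattern doesn't fit there, it returns None.
The match spans [0:1] → '2'.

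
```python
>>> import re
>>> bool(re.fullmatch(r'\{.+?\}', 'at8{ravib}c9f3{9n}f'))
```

`re.fullmatch` is like wrapping the pattern in `^…$` (in single-line mode).
Here there's no way to consume every character, so the call returns None, and `bool(None)` is False.

False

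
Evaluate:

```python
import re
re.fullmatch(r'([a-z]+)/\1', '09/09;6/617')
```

The backreference `\1` re-matches whatever the first group consumed, character for character.
`fullmatch` succeeds only if the pattern covers the string from start to end.
Here the string isn't matched end-to-end, so the call returns None.

None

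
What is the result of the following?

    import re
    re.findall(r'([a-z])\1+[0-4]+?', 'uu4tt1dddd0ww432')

['u', 't', 'd', 'w']

`\1` has to match the exact text group 1 already captured.
Walking the string: at [0:3] match 'uu4', group 1 = 'u'; at [3:6] match 'tt1', group 1 = 't'; at [6:11] match 'dddd0', group 1 = 'd'; at [11:14] match 'ww4', group 1 = 'w'.
One capturing group, so `findall` returns just the captured substring from each match — 4 in all.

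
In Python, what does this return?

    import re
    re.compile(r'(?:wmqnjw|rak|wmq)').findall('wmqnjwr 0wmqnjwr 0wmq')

`|` is ordered: at each position the engine commits to the first alternative that works.
Scanning left to right: at [0:6] → 'wmqnjw'; at [9:15] → 'wmqnjw'; at [18:21] → 'wmq'.
With no groups in the pattern, `findall` gives back each whole match — 3 here.

['wmqnjw', 'wmqnjw', 'wmq']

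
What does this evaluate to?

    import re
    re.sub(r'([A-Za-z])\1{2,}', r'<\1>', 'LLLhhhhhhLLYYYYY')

After group 1 captures some text, `\1` only succeeds where that same text appears again.
Matches: at [0:3] → 'LLL'; at [3:9] → 'hhhhhh'; at [11:16] → 'YYYYY'.
The replacement refers to a captured group, so each match is rewritten using its own captured text.

'<L><h>LL<Y>'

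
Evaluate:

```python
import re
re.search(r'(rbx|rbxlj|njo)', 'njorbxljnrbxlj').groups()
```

('njo',)

`re.search` scans for the first position where the pattern succeeds.
The match spans [0:3] → 'njo'.
Captured: group 1 = 'njo'.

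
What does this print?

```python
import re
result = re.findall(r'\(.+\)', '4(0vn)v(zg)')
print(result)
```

['(0vn)v(zg)']

With no groups in the pattern, `findall` gives back each whole match — 1 here.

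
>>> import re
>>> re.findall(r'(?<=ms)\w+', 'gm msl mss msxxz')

The lookaround is zero-width — it requires the adjacent text to match without consuming it, so the asserted text isn't part of the match.
`findall` yields the raw match text (3 of them) because the pattern has no groups.

['l', 's', 'xxz']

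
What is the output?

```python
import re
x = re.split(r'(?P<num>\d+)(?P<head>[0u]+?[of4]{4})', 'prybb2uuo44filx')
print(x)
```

['prybb', '2', 'uuo44f', 'ilx']

Because the pattern has a capturing group, `split` also inserts each captured text between the pieces.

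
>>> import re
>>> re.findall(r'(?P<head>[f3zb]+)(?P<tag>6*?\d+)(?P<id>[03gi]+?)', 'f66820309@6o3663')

`findall` packs the 3 group values into a tuple for every match.

[('f', '668203', '0'), ('3', '66', '3')]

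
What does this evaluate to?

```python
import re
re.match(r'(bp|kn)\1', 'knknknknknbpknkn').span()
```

(0, 4)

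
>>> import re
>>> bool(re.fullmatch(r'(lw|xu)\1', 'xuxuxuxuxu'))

`\1` has to match the exact text group 1 already captured.
`re.fullmatch` requires the pattern to consume the entire string.
Here there's no way to consume every character, so the call returns None, and `bool(None)` is False.

False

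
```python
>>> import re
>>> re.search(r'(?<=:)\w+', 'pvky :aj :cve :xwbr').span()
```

(6, 8)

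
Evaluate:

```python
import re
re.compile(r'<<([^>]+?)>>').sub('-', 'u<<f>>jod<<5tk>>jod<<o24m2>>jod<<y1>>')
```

'u-jod-jod-jod-'

Each match is replaced by '-'.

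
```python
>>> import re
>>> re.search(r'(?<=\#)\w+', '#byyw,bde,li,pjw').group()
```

The `(?=…)`/`(?<=…)` assertion just peeks at neighbouring text; it doesn't advance the match position.
The match spans [1:5] → 'byyw'.

'byyw'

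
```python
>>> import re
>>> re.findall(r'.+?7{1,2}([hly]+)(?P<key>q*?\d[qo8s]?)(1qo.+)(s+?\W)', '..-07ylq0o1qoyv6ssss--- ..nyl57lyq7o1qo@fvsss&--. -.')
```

Multiple groups make `findall` return tuples — one 4-tuple for the one match.

[('yl', 'q0o', '1qoyv6ssss--- ..nyl57lyq7o1qo@fvss', 's&')]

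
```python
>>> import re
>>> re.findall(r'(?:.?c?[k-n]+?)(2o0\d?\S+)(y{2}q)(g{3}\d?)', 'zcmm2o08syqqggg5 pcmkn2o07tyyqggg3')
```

[('2o07t', 'yyq', 'ggg3')]

Pattern: optionally any character, then optionally a literal 'c', then one or more of a character in [k-n] (lazy) (non-capturing group); then the literal '2o0', then optionally a digit, then one or more of a non-whitespace character (captured); then exactly 2 of the literal 'y', then the literal 'q' (captured); then exactly 3 of a literal 'g', then optionally a digit (captured).
Multiple groups make `findall` return tuples — one 3-tuple for the one match.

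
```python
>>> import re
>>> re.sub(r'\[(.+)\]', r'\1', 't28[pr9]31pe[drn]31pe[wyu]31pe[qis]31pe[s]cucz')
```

't28pr9]31pe[drn]31pe[wyu]31pe[qis]31pe[scucz'

Matches: at [3:42] → '[pr9]31pe[drn]31pe[wyu]31pe[qis]31pe[s]'.
`\1` in the replacement pulls in group 1's text for each match.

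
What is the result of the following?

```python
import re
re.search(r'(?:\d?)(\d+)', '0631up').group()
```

'0631'

The pattern matches optionally a digit (non-capturing group); then one or more of a digit (captured).
`re.search` tries every starting position until one works.
The match spans [0:4] → '0631'.
Captured: group 1 = '631'.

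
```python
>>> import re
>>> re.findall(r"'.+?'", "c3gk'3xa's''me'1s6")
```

A `+?`/`*?`/`{m,n}?` starts at its minimum and grows only as far as needed for what follows to match.
Matches: at [4:9] → "'3xa'"; at [10:15] → "''me'".
`findall` yields the raw match text (2 of them) because the pattern has no groups.

["'3xa'", "''me'"]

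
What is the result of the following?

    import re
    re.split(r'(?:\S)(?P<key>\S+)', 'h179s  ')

This matches a non-whitespace character (non-capturing group); then one or more of a non-whitespace character (captured as 'key').
`re.split` interleaves the captured-group text with the surrounding fragments.

['', '179s', '  ']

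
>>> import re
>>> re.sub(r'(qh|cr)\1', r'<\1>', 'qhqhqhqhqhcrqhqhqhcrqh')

A backreference is literal: `\1` must see the identical characters the first group matched.
`\1` in the replacement pulls in group 1's text for each match.

'<qh><qh>qhcr<qh>qhcrqh'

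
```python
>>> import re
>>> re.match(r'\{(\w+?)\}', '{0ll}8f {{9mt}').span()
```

With `match`, the pattern is implicitly anchored at the beginning.
The match spans [0:5] → '{0ll}'.
Captured: group 1 = '0ll'.

(0, 5)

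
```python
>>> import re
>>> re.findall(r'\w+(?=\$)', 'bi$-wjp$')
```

Lookahead/lookbehind check context without consuming it, so the matched span excludes the asserted characters.
`findall` yields the raw match text (2 of them) because the pattern has no groups.

['bi', 'wjp']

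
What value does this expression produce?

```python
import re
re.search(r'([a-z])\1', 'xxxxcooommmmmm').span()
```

(0, 2)

A backreference is literal: `\1` must see the identical characters the first group matched.
`re.search` tries every starting position until one works.
The match spans [0:2] → 'xx'.
Captured: group 1 = 'x'.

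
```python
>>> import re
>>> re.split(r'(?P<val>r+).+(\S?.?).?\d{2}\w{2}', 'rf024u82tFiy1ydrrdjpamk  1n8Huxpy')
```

The group in the pattern means `split` returns the separators' captures alongside the pieces.

['', 'r', '', 'iy1ydrrdjpamk  1n8Huxpy']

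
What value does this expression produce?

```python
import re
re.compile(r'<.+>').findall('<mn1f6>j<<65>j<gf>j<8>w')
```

Scanning left to right: at [0:22] → '<mn1f6>j<<65>j<gf>j<8>'.
`findall` yields the raw match text (1 of them) because the pattern has no groups.

['<mn1f6>j<<65>j<gf>j<8>']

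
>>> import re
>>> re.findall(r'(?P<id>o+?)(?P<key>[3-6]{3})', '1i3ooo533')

[('ooo', '533')]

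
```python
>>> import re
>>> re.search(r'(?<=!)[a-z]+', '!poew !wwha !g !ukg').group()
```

The lookaround is zero-width — it requires the adjacent text to match without consuming it, so the asserted text isn't part of the match.
The match spans [1:5] → 'poew'.

'poew'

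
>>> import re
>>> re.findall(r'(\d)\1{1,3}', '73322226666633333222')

['3', '2', '6', '3', '2']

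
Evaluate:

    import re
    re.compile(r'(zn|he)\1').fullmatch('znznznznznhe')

None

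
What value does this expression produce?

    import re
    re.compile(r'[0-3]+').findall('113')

['113']

Pattern: one or more of a character in [0-3].
Matches: at [0:3] → '113'.
No capturing groups, so `findall` returns the 1 full match string.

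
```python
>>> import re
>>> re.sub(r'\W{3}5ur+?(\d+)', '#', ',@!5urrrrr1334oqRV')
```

'#oqRV'

This matches exactly 3 of a non-word character, then the literal '5u'; then one or more of a literal 'r' (lazy); then one or more of a digit (captured).
Matches: at [0:14] → ',@!5urrrrr1334'.
Each match is replaced by '#'.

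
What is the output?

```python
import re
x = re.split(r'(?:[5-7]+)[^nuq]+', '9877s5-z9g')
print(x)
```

This matches one or more of a character in [5-7] (non-capturing group); then one or more of any character except [nuq].
Matches to split on: at [2:10] → '77s5-z9g'.
Splitting on the pattern gives 2 pieces.

['98', '']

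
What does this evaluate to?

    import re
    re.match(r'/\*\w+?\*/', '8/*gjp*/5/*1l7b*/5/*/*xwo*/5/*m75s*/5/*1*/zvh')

`re.match` only tries the pattern at the start of the string.
Here position 0 doesn't satisfy it, so the call returns None.

None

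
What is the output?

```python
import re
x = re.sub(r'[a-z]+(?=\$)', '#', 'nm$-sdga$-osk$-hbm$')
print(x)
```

#$-#$-#$-#$

Because the assertion is zero-width, the text it checks is not consumed and won't appear in the result.
Every occurrence is swapped for '#'.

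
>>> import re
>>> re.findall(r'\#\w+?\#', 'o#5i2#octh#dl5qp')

['#5i2#']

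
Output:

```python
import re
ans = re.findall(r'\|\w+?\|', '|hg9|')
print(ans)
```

['|hg9|']

Walking the string: at [0:5] → '|hg9|'.
No capturing groups, so `findall` returns the 1 full match string.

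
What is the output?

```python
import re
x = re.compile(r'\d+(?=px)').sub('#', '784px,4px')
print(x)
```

The positive lookaround only admits positions where the adjacent text matches; those characters stay outside the span.
Matches: at [0:3] → '784'; at [6:7] → '4'.
`sub` substitutes '#' at each match site.

#px,#px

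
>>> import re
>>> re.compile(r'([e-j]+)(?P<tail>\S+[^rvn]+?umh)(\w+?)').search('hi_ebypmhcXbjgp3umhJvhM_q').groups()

('hi', '_ebypmhcXbjgp3umh', 'J')

The match spans [0:20] → 'hi_ebypmhcXbjgp3umhJ'.
Captured: group 1 = 'hi', group 2 = '_ebypmhcXbjgp3umh', group 3 = 'J'.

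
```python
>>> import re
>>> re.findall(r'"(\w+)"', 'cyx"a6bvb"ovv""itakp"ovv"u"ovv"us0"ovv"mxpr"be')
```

Matches: at [3:10] match '"a6bvb"', group 1 = 'a6bvb'; at [14:21] match '"itakp"', group 1 = 'itakp'; at [24:27] match '"u"', group 1 = 'u'; at [30:35] match '"us0"', group 1 = 'us0'; at [38:44] match '"mxpr"', group 1 = 'mxpr'.
With a single group, `findall` returns only what that group captured — 5 items.

['a6bvb', 'itakp', 'u', 'us0', 'mxpr']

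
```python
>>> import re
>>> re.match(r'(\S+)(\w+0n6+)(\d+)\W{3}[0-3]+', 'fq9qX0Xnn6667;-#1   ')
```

The pattern matches one or more of a non-whitespace character (captured); then one or more of a word character, then the literal '0n', then one or more of a literal '6' (captured); then one or more of a digit (captured); then exactly 3 of a non-word character, then one or more of a character in [0-3].
`match` is anchored at position 0; if the pattern doesn't fit there, it returns None.
Here position 0 doesn't satisfy it, so the call returns None.

None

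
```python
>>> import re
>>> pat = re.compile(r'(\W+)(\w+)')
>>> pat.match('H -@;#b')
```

None

`re.match` won't scan ahead — the pattern has to work from the very first character.
Here position 0 doesn't satisfy it, so the call returns None.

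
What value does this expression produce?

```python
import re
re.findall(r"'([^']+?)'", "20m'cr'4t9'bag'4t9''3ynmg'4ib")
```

['cr', 'bag', '3ynmg']

`findall` collects group 1 from each match (3 total).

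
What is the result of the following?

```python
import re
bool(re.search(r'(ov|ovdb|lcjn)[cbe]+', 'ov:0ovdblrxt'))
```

False

Unlike `match`, `search` isn't anchored — it looks for the pattern anywhere in the string.
Here nothing in the string fits, so the call returns None, and `bool(None)` is False.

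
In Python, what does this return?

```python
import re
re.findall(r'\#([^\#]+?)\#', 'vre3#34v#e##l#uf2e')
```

Walking the string: at [4:9] match '#34v#', group 1 = '34v'; at [11:14] match '#l#', group 1 = 'l'.
Because there's exactly one group, `findall` drops the full match and keeps group 1 from each hit.

['34v', 'l']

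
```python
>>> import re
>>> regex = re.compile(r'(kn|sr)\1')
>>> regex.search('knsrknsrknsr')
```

The backreference `\1` re-matches whatever the first group consumed, character for character.
`re.search` scans for the first position where the pattern succeeds.
Here no position works, so the call returns None.

None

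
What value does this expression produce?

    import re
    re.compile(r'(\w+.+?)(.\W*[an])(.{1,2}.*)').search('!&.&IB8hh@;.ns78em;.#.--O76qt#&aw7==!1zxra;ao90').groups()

('IB8hh@', ';.n', 's78em;.#.--O76qt#&aw7==!1zxra;ao90')

Pattern: one or more of a word character, then one or more of any character (lazy) (captured); then any character, then zero or more of a non-word character, then one of [an] (captured); then 1 to 2 of any character, then zero or more of any character (captured).
`re.search` scans for the first position where the pattern succeeds.
The match spans [4:47] → 'IB8hh@;.ns78em;.#.--O76qt#&aw7==!1zxra;ao90'.
Captured: group 1 = 'IB8hh@', group 2 = ';.n', group 3 = 's78em;.#.--O76qt#&aw7==!1zxra;ao90'.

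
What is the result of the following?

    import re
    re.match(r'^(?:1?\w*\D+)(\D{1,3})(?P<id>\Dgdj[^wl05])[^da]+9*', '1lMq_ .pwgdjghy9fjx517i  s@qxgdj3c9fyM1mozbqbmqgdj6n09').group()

`match` is anchored at position 0; if the pattern doesn't fit there, it returns None.
The match spans [0:30] → '1lMq_ .pwgdjghy9fjx517i  s@qxg'.

'1lMq_ .pwgdjghy9fjx517i  s@qxg'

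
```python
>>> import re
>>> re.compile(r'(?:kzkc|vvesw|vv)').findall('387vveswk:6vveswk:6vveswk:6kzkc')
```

['vvesw', 'vvesw', 'vvesw', 'kzkc']

`|` is ordered: at each position the engine commits to the first alternative that works.
Walking the string: at [3:8] → 'vvesw'; at [11:16] → 'vvesw'; at [19:24] → 'vvesw'; at [27:31] → 'kzkc'.
With no groups in the pattern, `findall` gives back each whole match — 4 here.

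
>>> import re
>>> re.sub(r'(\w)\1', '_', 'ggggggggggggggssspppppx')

`\1` is not a pattern — it's the concrete string captured by group 1, re-applied verbatim.
Matches: at [0:2] → 'gg'; at [2:4] → 'gg'; at [4:6] → 'gg'; at [6:8] → 'gg'; at [8:10] → 'gg'; ….
Each match is replaced by '_'.

'________s__px'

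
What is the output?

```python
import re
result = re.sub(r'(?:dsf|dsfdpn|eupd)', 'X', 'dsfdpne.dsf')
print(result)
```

Alternation tries branches left to right and keeps the first one that lets the overall match succeed at that position.
Matches: at [0:3] → 'dsf'; at [8:11] → 'dsf'.
Every occurrence is swapped for 'X'.

Xdpne.X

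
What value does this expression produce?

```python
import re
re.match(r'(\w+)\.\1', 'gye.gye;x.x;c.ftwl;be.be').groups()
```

The match spans [0:7] → 'gye.gye'.
Captured: group 1 = 'gye'.

('gye',)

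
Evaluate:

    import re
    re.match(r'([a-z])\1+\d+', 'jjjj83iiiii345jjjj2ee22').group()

'jjjj83'

`match` is anchored at position 0; if the pattern doesn't fit there, it returns None.
The match spans [0:6] → 'jjjj83'.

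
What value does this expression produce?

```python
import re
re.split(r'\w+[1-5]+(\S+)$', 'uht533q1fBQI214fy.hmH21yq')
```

['', 'fy.hmH21yq', '']

`re.split` interleaves the captured-group text with the surrounding fragments.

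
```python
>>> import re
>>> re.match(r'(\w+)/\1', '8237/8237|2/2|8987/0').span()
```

(0, 9)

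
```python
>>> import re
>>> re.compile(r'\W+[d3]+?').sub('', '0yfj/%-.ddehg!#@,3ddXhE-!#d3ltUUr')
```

'0yfjdehgddXhE3ltUUr'

Pattern: one or more of a non-word character; then one or more of one of [d3] (lazy).
A `+?`/`*?`/`{m,n}?` starts at its minimum and grows only as far as needed for what follows to match.
Matches: at [4:9] → '/%-.d'; at [13:18] → '!#@,3'; at [23:27] → '-!#d'.
Each match is replaced by ''.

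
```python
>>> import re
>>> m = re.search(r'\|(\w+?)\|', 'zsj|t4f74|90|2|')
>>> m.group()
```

'|t4f74|'

The match spans [3:10] → '|t4f74|'.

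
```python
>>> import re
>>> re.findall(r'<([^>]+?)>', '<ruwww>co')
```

['ruwww']

One capturing group, so `findall` returns just the captured substring from the one match — 1 in all.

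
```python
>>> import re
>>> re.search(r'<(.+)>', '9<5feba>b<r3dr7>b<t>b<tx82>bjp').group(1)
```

`re.search` tries every starting position until one works.
The match spans [1:27] → '<5feba>b<r3dr7>b<t>b<tx82>'.
Captured: group 1 = '5feba>b<r3dr7>b<t>b<tx82'.

'5feba>b<r3dr7>b<t>b<tx82'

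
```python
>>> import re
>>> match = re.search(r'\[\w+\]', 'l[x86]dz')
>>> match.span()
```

(1, 6)

The match spans [1:6] → '[x86]'.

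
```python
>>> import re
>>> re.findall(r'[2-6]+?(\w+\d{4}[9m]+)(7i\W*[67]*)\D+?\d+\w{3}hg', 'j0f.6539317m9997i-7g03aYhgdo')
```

Pattern: one or more of a character in [2-6] (lazy); then one or more of a word character, then exactly 4 of a digit, then one or more of one of [9m] (captured); then the literal '7i', then zero or more of a non-word character, then zero or more of one of [67] (captured); then one or more of a non-digit (lazy); then one or more of a digit, then exactly 3 of a word character, then the literal 'hg'.
Scanning left to right: at [4:26] match '6539317m9997i-7g03aYhg', groups = ('539317m999', '7i-7').
Multiple groups make `findall` return tuples — one 2-tuple for the one match.

[('539317m999', '7i-7')]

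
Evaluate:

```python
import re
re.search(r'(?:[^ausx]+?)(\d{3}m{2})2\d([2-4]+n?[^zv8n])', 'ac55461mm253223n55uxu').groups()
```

('461mm', '3223n5')

Pattern: one or more of any character except [ausx] (lazy) (non-capturing group); then exactly 3 of a digit, then exactly 2 of the literal 'm' (captured); then the literal '2', then a digit; then one or more of a character in [2-4], then optionally the literal 'n', then any character except [zv8n] (captured).
`re.search` tries every starting position until one works.
The match spans [1:17] → 'c55461mm253223n5'.
Captured: group 1 = '461mm', group 2 = '3223n5'.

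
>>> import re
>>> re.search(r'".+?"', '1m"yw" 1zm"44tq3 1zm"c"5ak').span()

Lazy quantifiers expand one character at a time until the remainder of the pattern can match.
`search` walks the string left to right and returns the first match it finds.
The match spans [2:6] → '"yw"'.

(2, 6)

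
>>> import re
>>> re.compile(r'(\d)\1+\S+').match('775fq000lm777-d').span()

(0, 15)

`re.match` only tries the pattern at the start of the string.
The match spans [0:15] → '775fq000lm777-d'.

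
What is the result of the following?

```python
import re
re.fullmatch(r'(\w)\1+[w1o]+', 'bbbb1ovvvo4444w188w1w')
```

None

A backreference is literal: `\1` must see the identical characters the first group matched.
`re.fullmatch` is like wrapping the pattern in `^…$` (in single-line mode).
Here the pattern can't cover the whole string, so the call returns None.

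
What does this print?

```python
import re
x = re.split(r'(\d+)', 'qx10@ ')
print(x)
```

This matches one or more of a digit (captured).
Because the pattern has a capturing group, `split` also inserts each captured text between the pieces.

['qx', '10', '@ ']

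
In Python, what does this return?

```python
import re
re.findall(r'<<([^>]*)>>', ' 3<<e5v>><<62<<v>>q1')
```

Matches: at [2:9] match '<<e5v>>', group 1 = 'e5v'; at [9:18] match '<<62<<v>>', group 1 = '62<<v'.
With a single group, `findall` returns only what that group captured — 2 items.

['e5v', '62<<v']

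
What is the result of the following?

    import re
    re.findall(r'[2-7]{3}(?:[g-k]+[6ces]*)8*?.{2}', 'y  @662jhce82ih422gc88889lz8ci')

`findall` yields the raw match text (2 of them) because the pattern has no groups.

['662jhce82', '422gc88']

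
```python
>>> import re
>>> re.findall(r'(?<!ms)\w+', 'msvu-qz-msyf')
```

The negative lookahead/lookbehind blocks any match where the forbidden context is present.
`findall` yields the raw match text (3 of them) because the pattern has no groups.

['msvu', 'qz', 'msyf']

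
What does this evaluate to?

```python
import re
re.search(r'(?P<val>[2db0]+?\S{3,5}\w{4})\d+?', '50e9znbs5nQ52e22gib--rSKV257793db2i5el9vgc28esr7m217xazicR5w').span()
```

This matches one or more of one of [2db0] (lazy), then 3 to 5 of a non-whitespace character, then exactly 4 of a word character (captured as 'val'); then one or more of a digit (lazy).
The match spans [1:12] → '0e9znbs5nQ5'.

(1, 12)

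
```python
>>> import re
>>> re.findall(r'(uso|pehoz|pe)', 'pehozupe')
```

['pehoz', 'pe']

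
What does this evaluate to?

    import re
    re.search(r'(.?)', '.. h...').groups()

('.',)

The match spans [0:1] → '.'.
Captured: group 1 = '.'.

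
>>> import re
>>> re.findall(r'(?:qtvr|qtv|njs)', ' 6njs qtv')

Scanning left to right: at [2:5] → 'njs'; at [6:9] → 'qtv'.
`findall` yields the raw match text (2 of them) because the pattern has no groups.

['njs', 'qtv']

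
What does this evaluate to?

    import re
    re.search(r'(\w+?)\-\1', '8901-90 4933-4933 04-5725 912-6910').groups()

`\1` has to match the exact text group 1 already captured.
`re.search` tries every starting position until one works.
The match spans [8:17] → '4933-4933'.
Captured: group 1 = '4933'.

('4933',)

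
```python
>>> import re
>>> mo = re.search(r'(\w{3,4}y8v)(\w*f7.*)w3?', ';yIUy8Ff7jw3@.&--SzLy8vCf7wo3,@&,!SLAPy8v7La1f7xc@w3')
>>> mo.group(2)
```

This matches 3 to 4 of a word character, then the literal 'y8v' (captured); then zero or more of a word character, then the literal 'f7', then zero or more of any character (captured); then a literal 'w', then optionally a literal '3'.
Unlike `match`, `search` isn't anchored — it looks for the pattern anywhere in the string.
The match spans [17:52] → 'SzLy8vCf7wo3,@&,!SLAPy8v7La1f7xc@w3'.
Captured: group 1 = 'SzLy8v', group 2 = 'Cf7wo3,@&,!SLAPy8v7La1f7xc@'.

'Cf7wo3,@&,!SLAPy8v7La1f7xc@'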